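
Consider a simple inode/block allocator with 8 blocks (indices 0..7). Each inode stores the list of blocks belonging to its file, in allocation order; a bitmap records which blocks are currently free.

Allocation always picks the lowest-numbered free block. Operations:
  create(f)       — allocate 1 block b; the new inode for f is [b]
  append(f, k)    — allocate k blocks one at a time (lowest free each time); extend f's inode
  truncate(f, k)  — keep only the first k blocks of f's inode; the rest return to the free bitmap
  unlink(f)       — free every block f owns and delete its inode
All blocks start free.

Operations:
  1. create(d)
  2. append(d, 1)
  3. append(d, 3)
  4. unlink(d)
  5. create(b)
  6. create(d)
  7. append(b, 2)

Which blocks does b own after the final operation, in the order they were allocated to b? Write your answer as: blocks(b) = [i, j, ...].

blocks(b) = [0, 2, 3]

[1] create(d) — d=0 (map F.......)
[2] append(d, 1) — d=0,1 (map FF......)
[3] append(d, 3) — d=0,1,2,3,4 (map FFFFF...)
[4] unlink(d) —  (map ........)
[5] create(b) — b=0 (map F.......)
[6] create(d) — b=0 d=1 (map FF......)
[7] append(b, 2) — b=0,2,3 d=1 (map FFFF....)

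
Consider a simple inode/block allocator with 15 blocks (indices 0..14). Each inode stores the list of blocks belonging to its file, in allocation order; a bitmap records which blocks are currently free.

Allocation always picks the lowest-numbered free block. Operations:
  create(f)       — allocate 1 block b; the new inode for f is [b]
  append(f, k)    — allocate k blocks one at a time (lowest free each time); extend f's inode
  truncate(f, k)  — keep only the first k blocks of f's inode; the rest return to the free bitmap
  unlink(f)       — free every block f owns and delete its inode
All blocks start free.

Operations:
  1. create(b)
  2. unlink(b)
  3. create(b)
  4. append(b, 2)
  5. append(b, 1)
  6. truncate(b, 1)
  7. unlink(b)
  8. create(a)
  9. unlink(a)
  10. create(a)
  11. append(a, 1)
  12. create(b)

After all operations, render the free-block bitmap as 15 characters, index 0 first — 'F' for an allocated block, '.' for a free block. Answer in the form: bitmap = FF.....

bitmap = FFF............

[1] create(b) — b=0 (map F..............)
[2] unlink(b) —  (map ...............)
[3] create(b) — b=0 (map F..............)
[4] append(b, 2) — b=0,1,2 (map FFF............)
[5] append(b, 1) — b=0,1,2,3 (map FFFF...........)
[6] truncate(b, 1) — b=0 (map F..............)
[7] unlink(b) —  (map ...............)
[8] create(a) — a=0 (map F..............)
[9] unlink(a) —  (map ...............)
[10] create(a) — a=0 (map F..............)
[11] append(a, 1) — a=0,1 (map FF.............)
[12] create(b) — a=0,1 b=2 (map FFF............)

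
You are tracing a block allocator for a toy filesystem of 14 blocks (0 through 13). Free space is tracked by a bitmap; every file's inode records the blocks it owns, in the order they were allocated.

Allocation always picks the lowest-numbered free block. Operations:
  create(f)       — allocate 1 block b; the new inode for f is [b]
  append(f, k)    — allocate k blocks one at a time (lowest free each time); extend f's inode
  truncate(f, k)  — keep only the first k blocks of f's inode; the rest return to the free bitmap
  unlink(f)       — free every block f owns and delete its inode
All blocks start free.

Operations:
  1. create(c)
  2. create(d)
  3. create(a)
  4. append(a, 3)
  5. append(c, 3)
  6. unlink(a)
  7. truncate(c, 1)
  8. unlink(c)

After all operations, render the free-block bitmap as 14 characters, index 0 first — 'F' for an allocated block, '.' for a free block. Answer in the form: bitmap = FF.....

[1] create(c) — c=0 (map F.............)
[2] create(d) — c=0 d=1 (map FF............)
[3] create(a) — a=2 c=0 d=1 (map FFF...........)
[4] append(a, 3) — a=2,3,4,5 c=0 d=1 (map FFFFFF........)
[5] append(c, 3) — a=2,3,4,5 c=0,6,7,8 d=1 (map FFFFFFFFF.....)
[6] unlink(a) — c=0,6,7,8 d=1 (map FF....FFF.....)
[7] truncate(c, 1) — c=0 d=1 (map FF............)
[8] unlink(c) — d=1 (map .F............)

bitmap = .F............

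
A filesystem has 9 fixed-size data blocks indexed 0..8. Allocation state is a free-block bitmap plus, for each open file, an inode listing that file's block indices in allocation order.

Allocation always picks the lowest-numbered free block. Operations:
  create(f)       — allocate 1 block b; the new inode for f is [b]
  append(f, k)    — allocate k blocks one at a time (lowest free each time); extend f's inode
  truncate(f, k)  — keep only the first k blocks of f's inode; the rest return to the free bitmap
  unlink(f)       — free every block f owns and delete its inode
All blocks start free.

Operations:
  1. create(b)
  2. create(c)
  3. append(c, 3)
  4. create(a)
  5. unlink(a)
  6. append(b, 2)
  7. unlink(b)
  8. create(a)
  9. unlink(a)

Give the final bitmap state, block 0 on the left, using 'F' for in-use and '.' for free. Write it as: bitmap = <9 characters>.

bitmap = .FFFF....

[1] create(b) — b=0 (map F........)
[2] create(c) — b=0 c=1 (map FF.......)
[3] append(c, 3) — b=0 c=1,2,3,4 (map FFFFF....)
[4] create(a) — a=5 b=0 c=1,2,3,4 (map FFFFFF...)
[5] unlink(a) — b=0 c=1,2,3,4 (map FFFFF....)
[6] append(b, 2) — b=0,5,6 c=1,2,3,4 (map FFFFFFF..)
[7] unlink(b) — c=1,2,3,4 (map .FFFF....)
[8] create(a) — a=0 c=1,2,3,4 (map FFFFF....)
[9] unlink(a) — c=1,2,3,4 (map .FFFF....)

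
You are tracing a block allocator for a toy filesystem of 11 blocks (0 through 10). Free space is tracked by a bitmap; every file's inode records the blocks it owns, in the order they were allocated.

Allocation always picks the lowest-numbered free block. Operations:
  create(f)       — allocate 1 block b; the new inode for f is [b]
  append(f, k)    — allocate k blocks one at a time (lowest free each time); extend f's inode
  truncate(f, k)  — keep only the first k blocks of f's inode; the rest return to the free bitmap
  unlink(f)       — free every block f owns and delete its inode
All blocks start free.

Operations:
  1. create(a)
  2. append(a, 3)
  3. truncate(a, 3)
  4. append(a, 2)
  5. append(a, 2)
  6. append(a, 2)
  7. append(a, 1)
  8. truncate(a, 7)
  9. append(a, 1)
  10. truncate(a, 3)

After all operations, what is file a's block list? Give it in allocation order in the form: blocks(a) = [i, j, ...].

after create(a) → a:[0]  free=[F..........]
after append(a, 3) → a:[0, 1, 2, 3]  free=[FFFF.......]
after truncate(a, 3) → a:[0, 1, 2]  free=[FFF........]
after append(a, 2) → a:[0, 1, 2, 3, 4]  free=[FFFFF......]
after append(a, 2) → a:[0, 1, 2, 3, 4, 5, 6]  free=[FFFFFFF....]
after append(a, 2) → a:[0, 1, 2, 3, 4, 5, 6, 7, 8]  free=[FFFFFFFFF..]
after append(a, 1) → a:[0, 1, 2, 3, 4, 5, 6, 7, 8, 9]  free=[FFFFFFFFFF.]
after truncate(a, 7) → a:[0, 1, 2, 3, 4, 5, 6]  free=[FFFFFFF....]
after append(a, 1) → a:[0, 1, 2, 3, 4, 5, 6, 7]  free=[FFFFFFFF...]
after truncate(a, 3) → a:[0, 1, 2]  free=[FFF........]

blocks(a) = [0, 1, 2]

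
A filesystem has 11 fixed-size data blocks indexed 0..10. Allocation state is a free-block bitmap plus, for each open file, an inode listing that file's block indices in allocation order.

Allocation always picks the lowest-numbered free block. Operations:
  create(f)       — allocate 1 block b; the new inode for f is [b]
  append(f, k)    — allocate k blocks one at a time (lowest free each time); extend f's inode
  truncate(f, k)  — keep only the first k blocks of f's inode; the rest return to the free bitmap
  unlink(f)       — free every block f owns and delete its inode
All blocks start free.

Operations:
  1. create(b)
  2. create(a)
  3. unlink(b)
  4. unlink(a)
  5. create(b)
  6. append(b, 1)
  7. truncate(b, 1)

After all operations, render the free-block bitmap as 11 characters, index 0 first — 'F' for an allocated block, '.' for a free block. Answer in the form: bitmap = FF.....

  1. create(b)  ⇒  F..........  {b→[0]}
  2. create(a)  ⇒  FF.........  {a→[1]; b→[0]}
  3. unlink(b)  ⇒  .F.........  {a→[1]}
  4. unlink(a)  ⇒  ...........  {}
  5. create(b)  ⇒  F..........  {b→[0]}
  6. append(b, 1)  ⇒  FF.........  {b→[0, 1]}
  7. truncate(b, 1)  ⇒  F..........  {b→[0]}

bitmap = F..........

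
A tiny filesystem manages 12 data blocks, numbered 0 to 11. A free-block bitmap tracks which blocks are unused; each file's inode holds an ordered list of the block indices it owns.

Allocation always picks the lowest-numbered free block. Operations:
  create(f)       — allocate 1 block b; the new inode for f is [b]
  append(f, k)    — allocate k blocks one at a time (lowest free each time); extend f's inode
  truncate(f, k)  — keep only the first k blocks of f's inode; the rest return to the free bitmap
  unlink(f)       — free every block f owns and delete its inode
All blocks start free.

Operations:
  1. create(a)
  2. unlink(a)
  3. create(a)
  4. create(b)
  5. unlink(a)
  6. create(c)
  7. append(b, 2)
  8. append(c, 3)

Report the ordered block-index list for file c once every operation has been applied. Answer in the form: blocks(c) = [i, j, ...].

blocks(c) = [0, 4, 5, 6]

after create(a) → a:[0]  free=[F...........]
after unlink(a) →   free=[............]
after create(a) → a:[0]  free=[F...........]
after create(b) → a:[0], b:[1]  free=[FF..........]
after unlink(a) → b:[1]  free=[.F..........]
after create(c) → b:[1], c:[0]  free=[FF..........]
after append(b, 2) → b:[1, 2, 3], c:[0]  free=[FFFF........]
after append(c, 3) → b:[1, 2, 3], c:[0, 4, 5, 6]  free=[FFFFFFF.....]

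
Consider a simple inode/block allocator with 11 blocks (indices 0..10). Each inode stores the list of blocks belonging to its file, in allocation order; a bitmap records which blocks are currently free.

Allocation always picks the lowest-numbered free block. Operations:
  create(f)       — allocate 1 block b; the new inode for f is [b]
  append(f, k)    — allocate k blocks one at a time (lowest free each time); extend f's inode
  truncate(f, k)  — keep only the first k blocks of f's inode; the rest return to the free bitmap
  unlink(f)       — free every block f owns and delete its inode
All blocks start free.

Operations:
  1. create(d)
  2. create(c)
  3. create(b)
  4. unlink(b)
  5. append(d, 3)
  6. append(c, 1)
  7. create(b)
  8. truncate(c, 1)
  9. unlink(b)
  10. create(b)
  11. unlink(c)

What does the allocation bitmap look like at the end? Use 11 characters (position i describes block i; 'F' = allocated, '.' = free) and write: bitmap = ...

after create(d) → d:[0]  free=[F..........]
after create(c) → c:[1], d:[0]  free=[FF.........]
after create(b) → b:[2], c:[1], d:[0]  free=[FFF........]
after unlink(b) → c:[1], d:[0]  free=[FF.........]
after append(d, 3) → c:[1], d:[0, 2, 3, 4]  free=[FFFFF......]
after append(c, 1) → c:[1, 5], d:[0, 2, 3, 4]  free=[FFFFFF.....]
after create(b) → b:[6], c:[1, 5], d:[0, 2, 3, 4]  free=[FFFFFFF....]
after truncate(c, 1) → b:[6], c:[1], d:[0, 2, 3, 4]  free=[FFFFF.F....]
after unlink(b) → c:[1], d:[0, 2, 3, 4]  free=[FFFFF......]
after create(b) → b:[5], c:[1], d:[0, 2, 3, 4]  free=[FFFFFF.....]
after unlink(c) → b:[5], d:[0, 2, 3, 4]  free=[F.FFFF.....]

bitmap = F.FFFF.....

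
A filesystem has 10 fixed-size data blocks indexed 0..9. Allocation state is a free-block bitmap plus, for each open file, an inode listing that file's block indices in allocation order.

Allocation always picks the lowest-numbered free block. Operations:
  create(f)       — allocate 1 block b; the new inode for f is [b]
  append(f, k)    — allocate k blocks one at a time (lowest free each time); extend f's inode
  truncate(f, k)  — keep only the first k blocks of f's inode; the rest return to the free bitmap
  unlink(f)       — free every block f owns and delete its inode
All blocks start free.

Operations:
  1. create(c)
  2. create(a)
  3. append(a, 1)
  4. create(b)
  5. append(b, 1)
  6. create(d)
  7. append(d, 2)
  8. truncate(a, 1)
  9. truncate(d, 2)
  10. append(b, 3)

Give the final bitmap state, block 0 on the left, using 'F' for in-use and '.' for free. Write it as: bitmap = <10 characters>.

bitmap = FFFFFFFFF.

create(c): bitmap=F......... | c=[0]
create(a): bitmap=FF........ | a=[1] c=[0]
append(a, 1): bitmap=FFF....... | a=[1, 2] c=[0]
create(b): bitmap=FFFF...... | a=[1, 2] b=[3] c=[0]
append(b, 1): bitmap=FFFFF..... | a=[1, 2] b=[3, 4] c=[0]
create(d): bitmap=FFFFFF.... | a=[1, 2] b=[3, 4] c=[0] d=[5]
append(d, 2): bitmap=FFFFFFFF.. | a=[1, 2] b=[3, 4] c=[0] d=[5, 6, 7]
truncate(a, 1): bitmap=FF.FFFFF.. | a=[1] b=[3, 4] c=[0] d=[5, 6, 7]
truncate(d, 2): bitmap=FF.FFFF... | a=[1] b=[3, 4] c=[0] d=[5, 6]
append(b, 3): bitmap=FFFFFFFFF. | a=[1] b=[3, 4, 2, 7, 8] c=[0] d=[5, 6]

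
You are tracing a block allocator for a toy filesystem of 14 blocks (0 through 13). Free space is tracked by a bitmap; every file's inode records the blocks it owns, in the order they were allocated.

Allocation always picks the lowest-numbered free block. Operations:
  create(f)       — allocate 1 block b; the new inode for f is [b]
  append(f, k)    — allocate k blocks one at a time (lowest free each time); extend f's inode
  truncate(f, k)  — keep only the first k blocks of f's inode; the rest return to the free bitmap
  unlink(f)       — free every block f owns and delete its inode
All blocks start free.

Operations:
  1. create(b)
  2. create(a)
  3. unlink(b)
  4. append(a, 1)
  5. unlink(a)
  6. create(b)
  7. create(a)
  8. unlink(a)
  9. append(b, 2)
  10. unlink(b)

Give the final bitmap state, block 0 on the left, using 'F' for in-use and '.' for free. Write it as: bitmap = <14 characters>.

[1] create(b) — b=0 (map F.............)
[2] create(a) — a=1 b=0 (map FF............)
[3] unlink(b) — a=1 (map .F............)
[4] append(a, 1) — a=1,0 (map FF............)
[5] unlink(a) —  (map ..............)
[6] create(b) — b=0 (map F.............)
[7] create(a) — a=1 b=0 (map FF............)
[8] unlink(a) — b=0 (map F.............)
[9] append(b, 2) — b=0,1,2 (map FFF...........)
[10] unlink(b) —  (map ..............)

bitmap = ..............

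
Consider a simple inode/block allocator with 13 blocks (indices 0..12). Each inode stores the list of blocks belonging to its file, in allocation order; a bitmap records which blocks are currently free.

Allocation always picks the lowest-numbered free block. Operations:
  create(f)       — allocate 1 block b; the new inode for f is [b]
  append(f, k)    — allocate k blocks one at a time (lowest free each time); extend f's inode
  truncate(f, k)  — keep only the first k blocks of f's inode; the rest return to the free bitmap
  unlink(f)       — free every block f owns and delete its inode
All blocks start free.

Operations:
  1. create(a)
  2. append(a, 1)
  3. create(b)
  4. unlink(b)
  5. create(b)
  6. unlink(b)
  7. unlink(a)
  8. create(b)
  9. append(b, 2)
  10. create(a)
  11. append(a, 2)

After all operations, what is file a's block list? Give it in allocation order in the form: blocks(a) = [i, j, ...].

blocks(a) = [3, 4, 5]

  1. create(a)  ⇒  F............  {a→[0]}
  2. append(a, 1)  ⇒  FF...........  {a→[0, 1]}
  3. create(b)  ⇒  FFF..........  {a→[0, 1]; b→[2]}
  4. unlink(b)  ⇒  FF...........  {a→[0, 1]}
  5. create(b)  ⇒  FFF..........  {a→[0, 1]; b→[2]}
  6. unlink(b)  ⇒  FF...........  {a→[0, 1]}
  7. unlink(a)  ⇒  .............  {}
  8. create(b)  ⇒  F............  {b→[0]}
  9. append(b, 2)  ⇒  FFF..........  {b→[0, 1, 2]}
  10. create(a)  ⇒  FFFF.........  {a→[3]; b→[0, 1, 2]}
  11. append(a, 2)  ⇒  FFFFFF.......  {a→[3, 4, 5]; b→[0, 1, 2]}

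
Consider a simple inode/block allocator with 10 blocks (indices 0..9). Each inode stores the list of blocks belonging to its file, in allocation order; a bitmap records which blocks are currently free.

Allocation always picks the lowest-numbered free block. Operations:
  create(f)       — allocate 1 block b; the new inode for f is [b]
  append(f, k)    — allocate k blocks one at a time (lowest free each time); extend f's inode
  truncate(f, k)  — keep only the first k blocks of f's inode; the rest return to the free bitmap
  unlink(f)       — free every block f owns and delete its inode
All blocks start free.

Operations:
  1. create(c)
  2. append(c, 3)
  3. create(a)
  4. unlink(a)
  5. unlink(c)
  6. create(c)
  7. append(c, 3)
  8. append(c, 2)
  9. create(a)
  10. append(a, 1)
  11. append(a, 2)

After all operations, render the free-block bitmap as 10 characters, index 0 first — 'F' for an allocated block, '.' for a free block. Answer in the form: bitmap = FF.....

bitmap = FFFFFFFFFF

[1] create(c) — c=0 (map F.........)
[2] append(c, 3) — c=0,1,2,3 (map FFFF......)
[3] create(a) — a=4 c=0,1,2,3 (map FFFFF.....)
[4] unlink(a) — c=0,1,2,3 (map FFFF......)
[5] unlink(c) —  (map ..........)
[6] create(c) — c=0 (map F.........)
[7] append(c, 3) — c=0,1,2,3 (map FFFF......)
[8] append(c, 2) — c=0,1,2,3,4,5 (map FFFFFF....)
[9] create(a) — a=6 c=0,1,2,3,4,5 (map FFFFFFF...)
[10] append(a, 1) — a=6,7 c=0,1,2,3,4,5 (map FFFFFFFF..)
[11] append(a, 2) — a=6,7,8,9 c=0,1,2,3,4,5 (map FFFFFFFFFF)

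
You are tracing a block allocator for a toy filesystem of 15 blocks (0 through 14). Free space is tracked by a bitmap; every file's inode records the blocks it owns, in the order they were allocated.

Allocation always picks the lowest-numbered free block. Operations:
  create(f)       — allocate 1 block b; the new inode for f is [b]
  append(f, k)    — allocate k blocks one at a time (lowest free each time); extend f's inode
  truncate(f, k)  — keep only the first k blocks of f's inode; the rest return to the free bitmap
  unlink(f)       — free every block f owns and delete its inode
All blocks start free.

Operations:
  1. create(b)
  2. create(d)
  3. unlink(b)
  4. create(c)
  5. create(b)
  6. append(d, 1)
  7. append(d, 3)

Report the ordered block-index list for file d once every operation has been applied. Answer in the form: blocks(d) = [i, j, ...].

blocks(d) = [1, 3, 4, 5, 6]

create(b): bitmap=F.............. | b=[0]
create(d): bitmap=FF............. | b=[0] d=[1]
unlink(b): bitmap=.F............. | d=[1]
create(c): bitmap=FF............. | c=[0] d=[1]
create(b): bitmap=FFF............ | b=[2] c=[0] d=[1]
append(d, 1): bitmap=FFFF........... | b=[2] c=[0] d=[1, 3]
append(d, 3): bitmap=FFFFFFF........ | b=[2] c=[0] d=[1, 3, 4, 5, 6]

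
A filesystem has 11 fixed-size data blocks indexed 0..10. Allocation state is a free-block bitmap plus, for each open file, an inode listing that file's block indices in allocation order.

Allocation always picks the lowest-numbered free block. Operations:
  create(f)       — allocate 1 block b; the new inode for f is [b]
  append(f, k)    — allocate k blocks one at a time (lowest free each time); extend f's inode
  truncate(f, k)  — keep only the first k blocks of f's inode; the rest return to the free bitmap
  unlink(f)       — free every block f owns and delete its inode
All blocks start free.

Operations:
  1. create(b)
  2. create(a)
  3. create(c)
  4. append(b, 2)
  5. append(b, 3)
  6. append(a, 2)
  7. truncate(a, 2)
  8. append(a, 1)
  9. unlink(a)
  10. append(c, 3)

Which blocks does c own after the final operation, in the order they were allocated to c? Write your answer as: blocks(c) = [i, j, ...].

blocks(c) = [2, 1, 8, 9]

[1] create(b) — b=0 (map F..........)
[2] create(a) — a=1 b=0 (map FF.........)
[3] create(c) — a=1 b=0 c=2 (map FFF........)
[4] append(b, 2) — a=1 b=0,3,4 c=2 (map FFFFF......)
[5] append(b, 3) — a=1 b=0,3,4,5,6,7 c=2 (map FFFFFFFF...)
[6] append(a, 2) — a=1,8,9 b=0,3,4,5,6,7 c=2 (map FFFFFFFFFF.)
[7] truncate(a, 2) — a=1,8 b=0,3,4,5,6,7 c=2 (map FFFFFFFFF..)
[8] append(a, 1) — a=1,8,9 b=0,3,4,5,6,7 c=2 (map FFFFFFFFFF.)
[9] unlink(a) — b=0,3,4,5,6,7 c=2 (map F.FFFFFF...)
[10] append(c, 3) — b=0,3,4,5,6,7 c=2,1,8,9 (map FFFFFFFFFF.)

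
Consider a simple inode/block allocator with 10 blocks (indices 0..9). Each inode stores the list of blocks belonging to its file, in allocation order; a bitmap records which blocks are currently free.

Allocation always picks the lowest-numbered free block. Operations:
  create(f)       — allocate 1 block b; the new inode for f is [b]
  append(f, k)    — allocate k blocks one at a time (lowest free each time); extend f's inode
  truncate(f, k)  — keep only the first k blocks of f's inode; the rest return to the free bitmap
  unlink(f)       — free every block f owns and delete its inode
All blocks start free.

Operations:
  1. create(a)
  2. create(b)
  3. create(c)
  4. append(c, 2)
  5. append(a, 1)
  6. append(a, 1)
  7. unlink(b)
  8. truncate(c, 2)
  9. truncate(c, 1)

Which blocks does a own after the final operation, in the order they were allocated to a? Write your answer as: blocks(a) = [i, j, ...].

blocks(a) = [0, 5, 6]

create(a): bitmap=F......... | a=[0]
create(b): bitmap=FF........ | a=[0] b=[1]
create(c): bitmap=FFF....... | a=[0] b=[1] c=[2]
append(c, 2): bitmap=FFFFF..... | a=[0] b=[1] c=[2, 3, 4]
append(a, 1): bitmap=FFFFFF.... | a=[0, 5] b=[1] c=[2, 3, 4]
append(a, 1): bitmap=FFFFFFF... | a=[0, 5, 6] b=[1] c=[2, 3, 4]
unlink(b): bitmap=F.FFFFF... | a=[0, 5, 6] c=[2, 3, 4]
truncate(c, 2): bitmap=F.FF.FF... | a=[0, 5, 6] c=[2, 3]
truncate(c, 1): bitmap=F.F..FF... | a=[0, 5, 6] c=[2]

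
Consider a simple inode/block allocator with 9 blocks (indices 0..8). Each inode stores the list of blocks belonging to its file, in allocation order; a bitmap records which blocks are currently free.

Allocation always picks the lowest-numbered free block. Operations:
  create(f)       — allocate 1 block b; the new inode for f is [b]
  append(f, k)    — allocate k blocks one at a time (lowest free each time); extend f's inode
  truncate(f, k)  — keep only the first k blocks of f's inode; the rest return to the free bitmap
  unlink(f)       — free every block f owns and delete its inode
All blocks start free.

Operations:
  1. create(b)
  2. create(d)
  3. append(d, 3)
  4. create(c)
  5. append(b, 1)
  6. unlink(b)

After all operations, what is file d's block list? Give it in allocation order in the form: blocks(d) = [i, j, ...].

after create(b) → b:[0]  free=[F........]
after create(d) → b:[0], d:[1]  free=[FF.......]
after append(d, 3) → b:[0], d:[1, 2, 3, 4]  free=[FFFFF....]
after create(c) → b:[0], c:[5], d:[1, 2, 3, 4]  free=[FFFFFF...]
after append(b, 1) → b:[0, 6], c:[5], d:[1, 2, 3, 4]  free=[FFFFFFF..]
after unlink(b) → c:[5], d:[1, 2, 3, 4]  free=[.FFFFF...]

blocks(d) = [1, 2, 3, 4]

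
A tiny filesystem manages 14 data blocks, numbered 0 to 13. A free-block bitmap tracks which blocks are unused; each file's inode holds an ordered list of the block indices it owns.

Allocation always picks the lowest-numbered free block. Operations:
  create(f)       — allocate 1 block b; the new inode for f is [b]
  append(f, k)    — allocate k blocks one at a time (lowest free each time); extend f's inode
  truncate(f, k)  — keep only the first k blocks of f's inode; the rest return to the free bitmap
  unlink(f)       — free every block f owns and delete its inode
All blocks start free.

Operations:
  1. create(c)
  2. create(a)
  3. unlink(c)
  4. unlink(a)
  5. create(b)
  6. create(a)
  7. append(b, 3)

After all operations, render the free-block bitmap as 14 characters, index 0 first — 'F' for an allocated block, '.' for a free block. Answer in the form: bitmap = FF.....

bitmap = FFFFF.........

after create(c) → c:[0]  free=[F.............]
after create(a) → a:[1], c:[0]  free=[FF............]
after unlink(c) → a:[1]  free=[.F............]
after unlink(a) →   free=[..............]
after create(b) → b:[0]  free=[F.............]
after create(a) → a:[1], b:[0]  free=[FF............]
after append(b, 3) → a:[1], b:[0, 2, 3, 4]  free=[FFFFF.........]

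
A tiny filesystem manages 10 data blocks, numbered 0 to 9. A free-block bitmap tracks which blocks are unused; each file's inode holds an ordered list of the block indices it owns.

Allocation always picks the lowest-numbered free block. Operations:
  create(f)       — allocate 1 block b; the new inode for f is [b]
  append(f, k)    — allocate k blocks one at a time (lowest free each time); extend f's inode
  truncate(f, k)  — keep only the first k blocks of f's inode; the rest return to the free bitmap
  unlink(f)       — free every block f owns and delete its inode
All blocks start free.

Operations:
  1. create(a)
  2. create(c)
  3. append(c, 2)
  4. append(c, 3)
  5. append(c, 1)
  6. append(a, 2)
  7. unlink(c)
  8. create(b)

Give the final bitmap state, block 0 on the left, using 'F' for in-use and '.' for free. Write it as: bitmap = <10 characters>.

after create(a) → a:[0]  free=[F.........]
after create(c) → a:[0], c:[1]  free=[FF........]
after append(c, 2) → a:[0], c:[1, 2, 3]  free=[FFFF......]
after append(c, 3) → a:[0], c:[1, 2, 3, 4, 5, 6]  free=[FFFFFFF...]
after append(c, 1) → a:[0], c:[1, 2, 3, 4, 5, 6, 7]  free=[FFFFFFFF..]
after append(a, 2) → a:[0, 8, 9], c:[1, 2, 3, 4, 5, 6, 7]  free=[FFFFFFFFFF]
after unlink(c) → a:[0, 8, 9]  free=[F.......FF]
after create(b) → a:[0, 8, 9], b:[1]  free=[FF......FF]

bitmap = FF......FF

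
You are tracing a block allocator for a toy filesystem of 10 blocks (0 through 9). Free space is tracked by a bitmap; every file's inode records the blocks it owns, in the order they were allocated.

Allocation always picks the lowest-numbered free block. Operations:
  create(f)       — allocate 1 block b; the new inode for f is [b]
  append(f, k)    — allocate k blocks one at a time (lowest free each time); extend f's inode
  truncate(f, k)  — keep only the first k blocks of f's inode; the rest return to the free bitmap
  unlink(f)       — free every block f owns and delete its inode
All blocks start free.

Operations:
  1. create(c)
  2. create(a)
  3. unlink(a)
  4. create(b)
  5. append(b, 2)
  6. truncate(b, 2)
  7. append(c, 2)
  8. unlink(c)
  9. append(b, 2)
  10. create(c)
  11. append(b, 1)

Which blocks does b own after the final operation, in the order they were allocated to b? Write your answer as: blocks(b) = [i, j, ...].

after create(c) → c:[0]  free=[F.........]
after create(a) → a:[1], c:[0]  free=[FF........]
after unlink(a) → c:[0]  free=[F.........]
after create(b) → b:[1], c:[0]  free=[FF........]
after append(b, 2) → b:[1, 2, 3], c:[0]  free=[FFFF......]
after truncate(b, 2) → b:[1, 2], c:[0]  free=[FFF.......]
after append(c, 2) → b:[1, 2], c:[0, 3, 4]  free=[FFFFF.....]
after unlink(c) → b:[1, 2]  free=[.FF.......]
after append(b, 2) → b:[1, 2, 0, 3]  free=[FFFF......]
after create(c) → b:[1, 2, 0, 3], c:[4]  free=[FFFFF.....]
after append(b, 1) → b:[1, 2, 0, 3, 5], c:[4]  free=[FFFFFF....]

blocks(b) = [1, 2, 0, 3, 5]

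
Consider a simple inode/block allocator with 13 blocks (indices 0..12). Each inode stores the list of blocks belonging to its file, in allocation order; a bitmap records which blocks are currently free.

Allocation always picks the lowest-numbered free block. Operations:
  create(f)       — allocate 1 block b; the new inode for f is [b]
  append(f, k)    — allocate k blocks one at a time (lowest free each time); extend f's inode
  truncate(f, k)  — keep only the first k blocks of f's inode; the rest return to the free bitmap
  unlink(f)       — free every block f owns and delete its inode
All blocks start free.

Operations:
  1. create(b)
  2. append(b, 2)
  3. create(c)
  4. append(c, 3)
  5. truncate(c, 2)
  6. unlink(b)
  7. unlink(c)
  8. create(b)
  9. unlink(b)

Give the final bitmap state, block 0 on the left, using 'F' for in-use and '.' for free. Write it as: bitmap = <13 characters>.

[1] create(b) — b=0 (map F............)
[2] append(b, 2) — b=0,1,2 (map FFF..........)
[3] create(c) — b=0,1,2 c=3 (map FFFF.........)
[4] append(c, 3) — b=0,1,2 c=3,4,5,6 (map FFFFFFF......)
[5] truncate(c, 2) — b=0,1,2 c=3,4 (map FFFFF........)
[6] unlink(b) — c=3,4 (map ...FF........)
[7] unlink(c) —  (map .............)
[8] create(b) — b=0 (map F............)
[9] unlink(b) —  (map .............)

bitmap = .............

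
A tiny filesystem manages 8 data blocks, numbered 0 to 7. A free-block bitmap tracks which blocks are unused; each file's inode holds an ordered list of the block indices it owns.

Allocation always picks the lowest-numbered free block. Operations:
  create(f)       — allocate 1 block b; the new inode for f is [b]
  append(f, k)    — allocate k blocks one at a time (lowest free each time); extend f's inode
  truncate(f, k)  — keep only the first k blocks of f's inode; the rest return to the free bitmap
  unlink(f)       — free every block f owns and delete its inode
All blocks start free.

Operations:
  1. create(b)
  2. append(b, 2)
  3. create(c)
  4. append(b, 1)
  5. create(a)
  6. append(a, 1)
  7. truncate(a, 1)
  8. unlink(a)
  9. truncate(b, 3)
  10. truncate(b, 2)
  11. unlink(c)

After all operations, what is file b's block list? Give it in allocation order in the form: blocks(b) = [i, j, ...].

blocks(b) = [0, 1]

  1. create(b)  ⇒  F.......  {b→[0]}
  2. append(b, 2)  ⇒  FFF.....  {b→[0, 1, 2]}
  3. create(c)  ⇒  FFFF....  {b→[0, 1, 2]; c→[3]}
  4. append(b, 1)  ⇒  FFFFF...  {b→[0, 1, 2, 4]; c→[3]}
  5. create(a)  ⇒  FFFFFF..  {a→[5]; b→[0, 1, 2, 4]; c→[3]}
  6. append(a, 1)  ⇒  FFFFFFF.  {a→[5, 6]; b→[0, 1, 2, 4]; c→[3]}
  7. truncate(a, 1)  ⇒  FFFFFF..  {a→[5]; b→[0, 1, 2, 4]; c→[3]}
  8. unlink(a)  ⇒  FFFFF...  {b→[0, 1, 2, 4]; c→[3]}
  9. truncate(b, 3)  ⇒  FFFF....  {b→[0, 1, 2]; c→[3]}
  10. truncate(b, 2)  ⇒  FF.F....  {b→[0, 1]; c→[3]}
  11. unlink(c)  ⇒  FF......  {b→[0, 1]}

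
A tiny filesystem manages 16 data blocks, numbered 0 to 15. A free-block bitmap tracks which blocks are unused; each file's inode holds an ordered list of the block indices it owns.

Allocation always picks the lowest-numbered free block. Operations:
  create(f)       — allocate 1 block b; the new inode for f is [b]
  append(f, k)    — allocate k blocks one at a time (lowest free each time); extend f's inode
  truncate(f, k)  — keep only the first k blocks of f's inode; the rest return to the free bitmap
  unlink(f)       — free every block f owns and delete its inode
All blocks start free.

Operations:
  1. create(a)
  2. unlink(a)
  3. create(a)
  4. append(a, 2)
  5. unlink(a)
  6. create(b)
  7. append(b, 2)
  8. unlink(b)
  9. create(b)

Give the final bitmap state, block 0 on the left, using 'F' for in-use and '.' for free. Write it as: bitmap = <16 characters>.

bitmap = F...............

create(a): bitmap=F............... | a=[0]
unlink(a): bitmap=................ | 
create(a): bitmap=F............... | a=[0]
append(a, 2): bitmap=FFF............. | a=[0, 1, 2]
unlink(a): bitmap=................ | 
create(b): bitmap=F............... | b=[0]
append(b, 2): bitmap=FFF............. | b=[0, 1, 2]
unlink(b): bitmap=................ | 
create(b): bitmap=F............... | b=[0]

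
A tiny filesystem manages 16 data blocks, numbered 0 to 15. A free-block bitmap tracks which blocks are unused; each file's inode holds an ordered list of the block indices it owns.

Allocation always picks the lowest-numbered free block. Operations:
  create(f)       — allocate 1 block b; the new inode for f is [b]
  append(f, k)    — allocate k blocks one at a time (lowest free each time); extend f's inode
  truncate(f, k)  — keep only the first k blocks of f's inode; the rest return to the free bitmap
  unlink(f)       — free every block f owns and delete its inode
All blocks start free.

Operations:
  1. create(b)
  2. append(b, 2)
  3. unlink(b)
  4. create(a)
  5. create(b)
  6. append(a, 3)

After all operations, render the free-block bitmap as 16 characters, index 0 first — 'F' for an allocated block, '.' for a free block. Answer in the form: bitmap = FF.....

bitmap = FFFFF...........

  1. create(b)  ⇒  F...............  {b→[0]}
  2. append(b, 2)  ⇒  FFF.............  {b→[0, 1, 2]}
  3. unlink(b)  ⇒  ................  {}
  4. create(a)  ⇒  F...............  {a→[0]}
  5. create(b)  ⇒  FF..............  {a→[0]; b→[1]}
  6. append(a, 3)  ⇒  FFFFF...........  {a→[0, 2, 3, 4]; b→[1]}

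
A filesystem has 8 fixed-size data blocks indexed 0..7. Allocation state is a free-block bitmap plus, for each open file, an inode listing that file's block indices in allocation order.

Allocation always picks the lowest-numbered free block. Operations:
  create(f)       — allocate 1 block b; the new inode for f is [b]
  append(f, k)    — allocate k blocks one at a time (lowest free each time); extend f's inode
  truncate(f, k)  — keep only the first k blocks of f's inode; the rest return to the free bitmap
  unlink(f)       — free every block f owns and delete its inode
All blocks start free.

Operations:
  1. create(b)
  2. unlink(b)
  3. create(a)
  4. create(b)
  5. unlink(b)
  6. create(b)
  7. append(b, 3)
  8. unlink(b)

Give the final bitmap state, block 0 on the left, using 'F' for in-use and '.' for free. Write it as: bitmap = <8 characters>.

bitmap = F.......

after create(b) → b:[0]  free=[F.......]
after unlink(b) →   free=[........]
after create(a) → a:[0]  free=[F.......]
after create(b) → a:[0], b:[1]  free=[FF......]
after unlink(b) → a:[0]  free=[F.......]
after create(b) → a:[0], b:[1]  free=[FF......]
after append(b, 3) → a:[0], b:[1, 2, 3, 4]  free=[FFFFF...]
after unlink(b) → a:[0]  free=[F.......]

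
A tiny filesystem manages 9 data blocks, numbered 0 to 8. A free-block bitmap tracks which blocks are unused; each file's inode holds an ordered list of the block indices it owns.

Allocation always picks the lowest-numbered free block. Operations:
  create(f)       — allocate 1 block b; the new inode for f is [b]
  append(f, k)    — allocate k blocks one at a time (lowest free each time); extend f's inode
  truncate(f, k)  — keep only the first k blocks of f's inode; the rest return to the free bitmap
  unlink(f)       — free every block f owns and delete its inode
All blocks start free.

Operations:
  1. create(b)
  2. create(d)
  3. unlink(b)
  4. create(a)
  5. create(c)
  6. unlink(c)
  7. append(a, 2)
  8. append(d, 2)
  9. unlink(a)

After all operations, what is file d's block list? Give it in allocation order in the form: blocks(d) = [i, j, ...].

blocks(d) = [1, 4, 5]

[1] create(b) — b=0 (map F........)
[2] create(d) — b=0 d=1 (map FF.......)
[3] unlink(b) — d=1 (map .F.......)
[4] create(a) — a=0 d=1 (map FF.......)
[5] create(c) — a=0 c=2 d=1 (map FFF......)
[6] unlink(c) — a=0 d=1 (map FF.......)
[7] append(a, 2) — a=0,2,3 d=1 (map FFFF.....)
[8] append(d, 2) — a=0,2,3 d=1,4,5 (map FFFFFF...)
[9] unlink(a) — d=1,4,5 (map .F..FF...)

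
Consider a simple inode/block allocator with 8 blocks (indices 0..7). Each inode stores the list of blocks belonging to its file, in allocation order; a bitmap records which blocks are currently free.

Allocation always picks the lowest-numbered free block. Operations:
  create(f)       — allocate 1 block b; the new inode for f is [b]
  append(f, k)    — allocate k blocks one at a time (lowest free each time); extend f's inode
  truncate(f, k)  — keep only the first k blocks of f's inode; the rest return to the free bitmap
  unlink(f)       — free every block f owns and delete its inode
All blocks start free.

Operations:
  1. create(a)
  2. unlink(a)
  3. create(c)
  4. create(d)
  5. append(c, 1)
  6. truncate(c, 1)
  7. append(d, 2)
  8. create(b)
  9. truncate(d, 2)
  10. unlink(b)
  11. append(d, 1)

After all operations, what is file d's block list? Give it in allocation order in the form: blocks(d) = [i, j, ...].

[1] create(a) — a=0 (map F.......)
[2] unlink(a) —  (map ........)
[3] create(c) — c=0 (map F.......)
[4] create(d) — c=0 d=1 (map FF......)
[5] append(c, 1) — c=0,2 d=1 (map FFF.....)
[6] truncate(c, 1) — c=0 d=1 (map FF......)
[7] append(d, 2) — c=0 d=1,2,3 (map FFFF....)
[8] create(b) — b=4 c=0 d=1,2,3 (map FFFFF...)
[9] truncate(d, 2) — b=4 c=0 d=1,2 (map FFF.F...)
[10] unlink(b) — c=0 d=1,2 (map FFF.....)
[11] append(d, 1) — c=0 d=1,2,3 (map FFFF....)

blocks(d) = [1, 2, 3]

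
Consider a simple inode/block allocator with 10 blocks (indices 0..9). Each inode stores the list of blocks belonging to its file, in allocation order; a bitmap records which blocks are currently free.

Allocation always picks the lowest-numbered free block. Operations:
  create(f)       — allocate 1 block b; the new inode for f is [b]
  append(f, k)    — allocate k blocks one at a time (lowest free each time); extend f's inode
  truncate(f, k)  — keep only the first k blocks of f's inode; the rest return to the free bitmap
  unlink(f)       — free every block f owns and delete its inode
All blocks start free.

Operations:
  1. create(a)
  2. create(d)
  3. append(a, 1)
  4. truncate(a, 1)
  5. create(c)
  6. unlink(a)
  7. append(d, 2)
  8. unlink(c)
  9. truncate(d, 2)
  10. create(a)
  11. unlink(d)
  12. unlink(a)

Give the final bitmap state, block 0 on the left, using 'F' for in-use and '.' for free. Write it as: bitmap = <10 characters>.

bitmap = ..........

create(a): bitmap=F......... | a=[0]
create(d): bitmap=FF........ | a=[0] d=[1]
append(a, 1): bitmap=FFF....... | a=[0, 2] d=[1]
truncate(a, 1): bitmap=FF........ | a=[0] d=[1]
create(c): bitmap=FFF....... | a=[0] c=[2] d=[1]
unlink(a): bitmap=.FF....... | c=[2] d=[1]
append(d, 2): bitmap=FFFF...... | c=[2] d=[1, 0, 3]
unlink(c): bitmap=FF.F...... | d=[1, 0, 3]
truncate(d, 2): bitmap=FF........ | d=[1, 0]
create(a): bitmap=FFF....... | a=[2] d=[1, 0]
unlink(d): bitmap=..F....... | a=[2]
unlink(a): bitmap=.......... | 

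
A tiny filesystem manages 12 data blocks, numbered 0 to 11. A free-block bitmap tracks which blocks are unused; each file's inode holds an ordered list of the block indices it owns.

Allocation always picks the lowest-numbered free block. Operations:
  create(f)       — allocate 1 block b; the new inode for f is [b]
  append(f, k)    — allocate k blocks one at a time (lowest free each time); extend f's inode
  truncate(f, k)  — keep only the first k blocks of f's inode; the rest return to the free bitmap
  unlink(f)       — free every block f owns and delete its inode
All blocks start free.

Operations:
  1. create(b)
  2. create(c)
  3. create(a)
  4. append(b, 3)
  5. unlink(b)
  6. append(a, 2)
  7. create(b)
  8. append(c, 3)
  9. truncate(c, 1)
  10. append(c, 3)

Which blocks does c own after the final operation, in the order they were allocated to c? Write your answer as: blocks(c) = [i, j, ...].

blocks(c) = [1, 5, 6, 7]

create(b): bitmap=F........... | b=[0]
create(c): bitmap=FF.......... | b=[0] c=[1]
create(a): bitmap=FFF......... | a=[2] b=[0] c=[1]
append(b, 3): bitmap=FFFFFF...... | a=[2] b=[0, 3, 4, 5] c=[1]
unlink(b): bitmap=.FF......... | a=[2] c=[1]
append(a, 2): bitmap=FFFF........ | a=[2, 0, 3] c=[1]
create(b): bitmap=FFFFF....... | a=[2, 0, 3] b=[4] c=[1]
append(c, 3): bitmap=FFFFFFFF.... | a=[2, 0, 3] b=[4] c=[1, 5, 6, 7]
truncate(c, 1): bitmap=FFFFF....... | a=[2, 0, 3] b=[4] c=[1]
append(c, 3): bitmap=FFFFFFFF.... | a=[2, 0, 3] b=[4] c=[1, 5, 6, 7]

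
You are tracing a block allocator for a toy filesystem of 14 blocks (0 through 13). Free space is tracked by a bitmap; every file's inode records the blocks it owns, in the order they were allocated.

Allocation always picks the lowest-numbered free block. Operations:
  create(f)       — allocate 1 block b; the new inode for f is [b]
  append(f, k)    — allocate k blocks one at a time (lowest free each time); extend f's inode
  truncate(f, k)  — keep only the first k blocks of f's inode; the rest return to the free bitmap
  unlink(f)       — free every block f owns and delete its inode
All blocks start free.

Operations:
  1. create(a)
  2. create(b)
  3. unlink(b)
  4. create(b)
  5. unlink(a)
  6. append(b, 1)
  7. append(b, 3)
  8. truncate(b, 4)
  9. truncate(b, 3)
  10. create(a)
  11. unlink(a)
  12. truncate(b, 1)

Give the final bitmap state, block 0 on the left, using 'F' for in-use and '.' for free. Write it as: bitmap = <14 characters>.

bitmap = .F............

create(a): bitmap=F............. | a=[0]
create(b): bitmap=FF............ | a=[0] b=[1]
unlink(b): bitmap=F............. | a=[0]
create(b): bitmap=FF............ | a=[0] b=[1]
unlink(a): bitmap=.F............ | b=[1]
append(b, 1): bitmap=FF............ | b=[1, 0]
append(b, 3): bitmap=FFFFF......... | b=[1, 0, 2, 3, 4]
truncate(b, 4): bitmap=FFFF.......... | b=[1, 0, 2, 3]
truncate(b, 3): bitmap=FFF........... | b=[1, 0, 2]
create(a): bitmap=FFFF.......... | a=[3] b=[1, 0, 2]
unlink(a): bitmap=FFF........... | b=[1, 0, 2]
truncate(b, 1): bitmap=.F............ | b=[1]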